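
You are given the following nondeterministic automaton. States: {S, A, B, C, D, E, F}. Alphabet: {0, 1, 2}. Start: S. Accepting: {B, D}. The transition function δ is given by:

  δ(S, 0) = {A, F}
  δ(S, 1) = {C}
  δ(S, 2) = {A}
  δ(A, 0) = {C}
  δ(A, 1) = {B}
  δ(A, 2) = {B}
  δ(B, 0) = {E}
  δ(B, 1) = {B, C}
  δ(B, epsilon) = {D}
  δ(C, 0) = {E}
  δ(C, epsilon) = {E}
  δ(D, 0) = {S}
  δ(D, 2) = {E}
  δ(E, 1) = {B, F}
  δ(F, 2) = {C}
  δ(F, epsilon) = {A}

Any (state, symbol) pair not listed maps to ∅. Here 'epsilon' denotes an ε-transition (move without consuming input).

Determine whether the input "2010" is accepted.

No

Start in {S}.
Read '2': S→{A}; now {A}.
Read '0': A→{C}; union {C}; ε-closure = {C, E}.
Read '1': C→∅, E→{B, F}; union {B, F}; ε-closure = {A, B, D, F}.
Read '0': A→{C}, B→{E}, D→{S}, F→∅; now {S, C, E}.
The final set {S, C, E} contains no accepting state.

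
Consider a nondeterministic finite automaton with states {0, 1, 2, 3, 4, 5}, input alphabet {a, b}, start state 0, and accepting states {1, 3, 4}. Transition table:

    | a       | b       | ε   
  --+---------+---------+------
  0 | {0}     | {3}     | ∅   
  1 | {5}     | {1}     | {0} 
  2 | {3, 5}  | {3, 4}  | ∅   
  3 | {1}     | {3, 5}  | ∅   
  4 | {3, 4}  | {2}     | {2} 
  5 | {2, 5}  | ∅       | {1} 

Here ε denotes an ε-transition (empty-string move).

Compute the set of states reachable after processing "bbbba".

Start in {0}.
Read 'b': 0→{3}; now {3}.
Read 'b': 3→{3, 5}; union {3, 5}; ε-closure = {0, 1, 3, 5}.
Read 'b': 0→{3}, 1→{1}, 3→{3, 5}, 5→∅; union {1, 3, 5}; ε-closure = {0, 1, 3, 5}.
Read 'b': 0→{3}, 1→{1}, 3→{3, 5}, 5→∅; union {1, 3, 5}; ε-closure = {0, 1, 3, 5}.
Read 'a': 0→{0}, 1→{5}, 3→{1}, 5→{2, 5}; now {0, 1, 2, 5}.

{0, 1, 2, 5}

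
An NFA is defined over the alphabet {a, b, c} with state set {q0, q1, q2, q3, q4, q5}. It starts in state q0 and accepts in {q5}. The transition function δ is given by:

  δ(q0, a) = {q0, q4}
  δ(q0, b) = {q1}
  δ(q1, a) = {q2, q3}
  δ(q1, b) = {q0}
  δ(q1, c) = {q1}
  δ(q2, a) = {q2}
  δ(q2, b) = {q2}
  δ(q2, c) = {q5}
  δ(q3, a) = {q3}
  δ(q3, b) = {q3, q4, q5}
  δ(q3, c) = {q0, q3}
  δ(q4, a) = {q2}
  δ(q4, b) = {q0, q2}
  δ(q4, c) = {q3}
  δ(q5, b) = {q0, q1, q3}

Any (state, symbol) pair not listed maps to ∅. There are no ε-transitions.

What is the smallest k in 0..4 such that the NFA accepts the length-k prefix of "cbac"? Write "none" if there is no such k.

Start in {q0}.
Read 'c': {q0} → ∅.
The set is empty and remains empty for the remaining 3 symbols.
No reachable set along the way intersects F.

none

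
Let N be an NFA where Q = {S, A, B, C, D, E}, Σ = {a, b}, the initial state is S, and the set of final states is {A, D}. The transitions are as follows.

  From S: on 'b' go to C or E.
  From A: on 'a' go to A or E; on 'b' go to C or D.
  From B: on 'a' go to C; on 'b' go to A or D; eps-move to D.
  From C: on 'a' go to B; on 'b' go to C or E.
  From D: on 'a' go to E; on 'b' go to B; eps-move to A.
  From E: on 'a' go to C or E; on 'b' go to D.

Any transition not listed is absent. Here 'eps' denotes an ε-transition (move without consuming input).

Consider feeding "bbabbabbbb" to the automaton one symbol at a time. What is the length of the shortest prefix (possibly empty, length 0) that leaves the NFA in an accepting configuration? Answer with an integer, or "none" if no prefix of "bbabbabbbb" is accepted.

Start in {S}.
Read 'b': {S} → {C, E}.
Read 'b': {C, E} → {A, C, D, E}.
None of the earlier sets intersect F, but {A, C, D, E} does.

2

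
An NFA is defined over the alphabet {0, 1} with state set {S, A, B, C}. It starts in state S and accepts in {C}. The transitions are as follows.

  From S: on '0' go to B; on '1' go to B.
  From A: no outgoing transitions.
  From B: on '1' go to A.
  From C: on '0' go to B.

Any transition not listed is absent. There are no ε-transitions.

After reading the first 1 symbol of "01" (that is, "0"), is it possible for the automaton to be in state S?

No

Start in {S}.
Read '0': S→{B}; now {B}.
State S is not in {B}.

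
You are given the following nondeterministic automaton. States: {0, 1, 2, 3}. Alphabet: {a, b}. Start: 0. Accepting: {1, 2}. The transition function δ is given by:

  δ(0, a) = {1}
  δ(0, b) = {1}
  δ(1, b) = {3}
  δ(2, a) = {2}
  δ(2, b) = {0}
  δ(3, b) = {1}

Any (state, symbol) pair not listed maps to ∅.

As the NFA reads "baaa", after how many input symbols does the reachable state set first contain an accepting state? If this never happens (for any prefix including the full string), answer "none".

1

Start in {0}.
Read 'b': {0} → {1}.
None of the earlier sets intersect F, but {1} does.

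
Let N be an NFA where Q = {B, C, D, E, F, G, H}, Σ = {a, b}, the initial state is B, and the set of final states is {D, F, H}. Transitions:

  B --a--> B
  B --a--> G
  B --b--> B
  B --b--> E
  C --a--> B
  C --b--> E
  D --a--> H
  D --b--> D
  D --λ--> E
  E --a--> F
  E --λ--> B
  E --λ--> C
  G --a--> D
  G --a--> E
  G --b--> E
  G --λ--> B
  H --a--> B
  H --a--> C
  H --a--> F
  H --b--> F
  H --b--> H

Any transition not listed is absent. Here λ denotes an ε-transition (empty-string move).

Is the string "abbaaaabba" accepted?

Yes

Start in {B}.
Read 'a': {B} → {B, G}.
Read 'b': {B, G} → {B, C, E}.
Read 'b': {B, C, E} → {B, C, E}.
Read 'a': {B, C, E} → {B, F, G}.
Read 'a': {B, F, G} → {B, C, D, E, G}.
Read 'a': {B, C, D, E, G} → {B, C, D, E, F, G, H}.
Read 'a': {B, C, D, E, F, G, H} → {B, C, D, E, F, G, H}.
Read 'b': {B, C, D, E, F, G, H} → {B, C, D, E, F, H}.
Read 'b': {B, C, D, E, F, H} → {B, C, D, E, F, H}.
Read 'a': {B, C, D, E, F, H} → {B, C, F, G, H}.
The final set {B, C, F, G, H} contains the accepting states F, H.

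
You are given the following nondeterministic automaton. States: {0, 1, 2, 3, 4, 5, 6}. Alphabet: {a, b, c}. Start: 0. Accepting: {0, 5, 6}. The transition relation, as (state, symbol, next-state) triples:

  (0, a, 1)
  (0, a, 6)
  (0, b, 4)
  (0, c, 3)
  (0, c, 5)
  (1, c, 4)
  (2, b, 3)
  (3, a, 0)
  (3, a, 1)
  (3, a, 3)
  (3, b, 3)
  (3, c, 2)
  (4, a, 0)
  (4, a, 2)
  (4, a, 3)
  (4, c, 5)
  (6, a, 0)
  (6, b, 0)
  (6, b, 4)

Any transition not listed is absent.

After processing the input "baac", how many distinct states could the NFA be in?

4

Start in {0}.
Read 'b': {0} → {4}.
Read 'a': {4} → {0, 2, 3}.
Read 'a': {0, 2, 3} → {0, 1, 3, 6}.
Read 'c': {0, 1, 3, 6} → {2, 3, 4, 5}.
That set has 4 states.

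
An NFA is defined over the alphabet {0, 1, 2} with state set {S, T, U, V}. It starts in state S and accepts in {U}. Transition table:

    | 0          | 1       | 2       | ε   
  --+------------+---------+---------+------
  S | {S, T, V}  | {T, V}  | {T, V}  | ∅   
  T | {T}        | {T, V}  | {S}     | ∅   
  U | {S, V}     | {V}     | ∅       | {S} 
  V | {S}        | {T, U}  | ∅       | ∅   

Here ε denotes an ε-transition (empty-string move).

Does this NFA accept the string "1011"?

Yes

Start in {S}.
Read '1': S→{T, V}; now {T, V}.
Read '0': T→{T}, V→{S}; now {S, T}.
Read '1': S→{T, V}, T→{T, V}; now {T, V}.
Read '1': T→{T, V}, V→{T, U}; union {T, U, V}; ε-closure = {S, T, U, V}.
The final set {S, T, U, V} contains the accepting state U.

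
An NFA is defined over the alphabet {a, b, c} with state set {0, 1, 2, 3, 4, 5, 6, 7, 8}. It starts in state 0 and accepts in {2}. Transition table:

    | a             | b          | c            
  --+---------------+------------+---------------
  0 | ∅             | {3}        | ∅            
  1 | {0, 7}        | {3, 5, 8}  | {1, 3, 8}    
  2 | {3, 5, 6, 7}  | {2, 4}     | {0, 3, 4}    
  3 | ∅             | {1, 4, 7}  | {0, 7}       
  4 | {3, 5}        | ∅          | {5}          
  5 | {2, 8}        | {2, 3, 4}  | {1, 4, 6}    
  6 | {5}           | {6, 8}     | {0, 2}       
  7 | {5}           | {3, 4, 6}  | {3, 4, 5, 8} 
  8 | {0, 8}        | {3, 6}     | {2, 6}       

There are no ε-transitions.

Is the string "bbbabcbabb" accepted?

Yes

Start in {0}.
Read 'b': {0} → {3}.
Read 'b': {3} → {1, 4, 7}.
Read 'b': {1, 4, 7} → {3, 4, 5, 6, 8}.
Read 'a': {3, 4, 5, 6, 8} → {0, 2, 3, 5, 8}.
Read 'b': {0, 2, 3, 5, 8} → {1, 2, 3, 4, 6, 7}.
Read 'c': {1, 2, 3, 4, 6, 7} → {0, 1, 2, 3, 4, 5, 7, 8}.
Read 'b': {0, 1, 2, 3, 4, 5, 7, 8} → {1, 2, 3, 4, 5, 6, 7, 8}.
Read 'a': {1, 2, 3, 4, 5, 6, 7, 8} → {0, 2, 3, 5, 6, 7, 8}.
Read 'b': {0, 2, 3, 5, 6, 7, 8} → {1, 2, 3, 4, 6, 7, 8}.
Read 'b': {1, 2, 3, 4, 6, 7, 8} → {1, 2, 3, 4, 5, 6, 7, 8}.
The final set {1, 2, 3, 4, 5, 6, 7, 8} contains the accepting state 2.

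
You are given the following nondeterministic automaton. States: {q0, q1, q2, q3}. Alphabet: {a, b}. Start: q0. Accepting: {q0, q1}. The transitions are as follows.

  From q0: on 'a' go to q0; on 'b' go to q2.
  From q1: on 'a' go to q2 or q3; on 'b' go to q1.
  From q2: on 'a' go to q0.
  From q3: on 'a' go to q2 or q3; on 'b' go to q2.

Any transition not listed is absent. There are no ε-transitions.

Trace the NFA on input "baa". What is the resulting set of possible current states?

{q0}

Start in {q0}.
Read 'b': q0→{q2}; now {q2}.
Read 'a': q2→{q0}; now {q0}.
Read 'a': q0→{q0}; now {q0}.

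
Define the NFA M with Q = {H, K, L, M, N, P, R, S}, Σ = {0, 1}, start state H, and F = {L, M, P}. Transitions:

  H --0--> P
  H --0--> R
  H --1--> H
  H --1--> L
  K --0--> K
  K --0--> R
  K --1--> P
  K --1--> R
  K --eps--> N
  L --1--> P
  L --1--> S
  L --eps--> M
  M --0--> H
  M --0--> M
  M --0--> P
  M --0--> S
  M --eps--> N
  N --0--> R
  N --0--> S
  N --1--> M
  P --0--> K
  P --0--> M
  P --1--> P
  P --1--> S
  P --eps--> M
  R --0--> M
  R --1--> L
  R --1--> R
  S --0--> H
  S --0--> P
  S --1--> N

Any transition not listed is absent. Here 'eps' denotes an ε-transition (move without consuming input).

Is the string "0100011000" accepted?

Start in {H}.
Read '0': H→{P, R}; union {P, R}; ε-closure = {M, N, P, R}.
Read '1': M→∅, N→{M}, P→{P, S}, R→{L, R}; union {L, M, P, R, S}; ε-closure = {L, M, N, P, R, S}.
Read '0': L→∅, M→{H, M, P, S}, N→{R, S}, P→{K, M}, R→{M}, S→{H, P}; union {H, K, M, P, R, S}; ε-closure = {H, K, M, N, P, R, S}.
Read '0': H→{P, R}, K→{K, R}, M→{H, M, P, S}, N→{R, S}, P→{K, M}, R→{M}, S→{H, P}; union {H, K, M, P, R, S}; ε-closure = {H, K, M, N, P, R, S}.
Read '0': H→{P, R}, K→{K, R}, M→{H, M, P, S}, N→{R, S}, P→{K, M}, R→{M}, S→{H, P}; union {H, K, M, P, R, S}; ε-closure = {H, K, M, N, P, R, S}.
Read '1': H→{H, L}, K→{P, R}, M→∅, N→{M}, P→{P, S}, R→{L, R}, S→{N}; now {H, L, M, N, P, R, S}.
Read '1': H→{H, L}, L→{P, S}, M→∅, N→{M}, P→{P, S}, R→{L, R}, S→{N}; now {H, L, M, N, P, R, S}.
Read '0': H→{P, R}, L→∅, M→{H, M, P, S}, N→{R, S}, P→{K, M}, R→{M}, S→{H, P}; union {H, K, M, P, R, S}; ε-closure = {H, K, M, N, P, R, S}.
Read '0': H→{P, R}, K→{K, R}, M→{H, M, P, S}, N→{R, S}, P→{K, M}, R→{M}, S→{H, P}; union {H, K, M, P, R, S}; ε-closure = {H, K, M, N, P, R, S}.
Read '0': H→{P, R}, K→{K, R}, M→{H, M, P, S}, N→{R, S}, P→{K, M}, R→{M}, S→{H, P}; union {H, K, M, P, R, S}; ε-closure = {H, K, M, N, P, R, S}.
The final set {H, K, M, N, P, R, S} contains the accepting states M, P.

Yes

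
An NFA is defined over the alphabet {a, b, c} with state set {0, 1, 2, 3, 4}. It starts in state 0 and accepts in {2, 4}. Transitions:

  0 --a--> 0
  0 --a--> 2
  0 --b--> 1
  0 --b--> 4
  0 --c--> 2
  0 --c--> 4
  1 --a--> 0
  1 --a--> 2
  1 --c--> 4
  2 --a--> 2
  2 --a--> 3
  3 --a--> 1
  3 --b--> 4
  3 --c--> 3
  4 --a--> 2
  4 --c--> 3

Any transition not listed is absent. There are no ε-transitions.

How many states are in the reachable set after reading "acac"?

1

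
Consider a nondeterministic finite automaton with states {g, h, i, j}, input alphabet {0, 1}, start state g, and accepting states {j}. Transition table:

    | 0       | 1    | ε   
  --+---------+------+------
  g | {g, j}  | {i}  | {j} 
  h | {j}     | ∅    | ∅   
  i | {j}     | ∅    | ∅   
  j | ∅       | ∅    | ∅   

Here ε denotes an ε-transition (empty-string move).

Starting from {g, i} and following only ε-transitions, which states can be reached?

{g, i, j}

Begin with {g, i}.
ε-move g → j; add j.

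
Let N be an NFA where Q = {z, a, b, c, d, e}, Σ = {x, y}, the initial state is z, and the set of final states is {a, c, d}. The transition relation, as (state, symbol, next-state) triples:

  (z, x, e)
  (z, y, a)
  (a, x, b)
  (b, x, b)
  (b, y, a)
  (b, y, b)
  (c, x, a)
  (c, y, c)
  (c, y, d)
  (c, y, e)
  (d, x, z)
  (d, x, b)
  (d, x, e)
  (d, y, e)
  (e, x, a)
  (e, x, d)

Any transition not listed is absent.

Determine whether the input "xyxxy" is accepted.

No

Start in {z}.
Read 'x': z→{e}; now {e}.
Read 'y': e→∅; now ∅.
The set is empty and remains empty for the remaining 3 symbols.
The final set ∅ contains no accepting state.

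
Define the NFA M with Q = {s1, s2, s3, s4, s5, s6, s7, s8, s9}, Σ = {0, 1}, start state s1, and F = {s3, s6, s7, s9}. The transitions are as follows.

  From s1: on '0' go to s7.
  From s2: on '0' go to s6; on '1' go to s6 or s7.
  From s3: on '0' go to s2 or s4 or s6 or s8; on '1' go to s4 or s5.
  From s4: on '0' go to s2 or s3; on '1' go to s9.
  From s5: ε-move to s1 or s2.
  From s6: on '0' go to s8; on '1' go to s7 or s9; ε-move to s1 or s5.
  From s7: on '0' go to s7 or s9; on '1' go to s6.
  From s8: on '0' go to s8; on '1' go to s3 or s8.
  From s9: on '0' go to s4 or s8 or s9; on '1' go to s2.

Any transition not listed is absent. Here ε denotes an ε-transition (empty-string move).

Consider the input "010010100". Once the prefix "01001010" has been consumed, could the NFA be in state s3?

No

Start in {s1}.
Read '0': {s1} → {s7}.
Read '1': {s7} → {s1, s2, s5, s6}.
Read '0': {s1, s2, s5, s6} → {s1, s2, s5, s6, s7, s8}.
Read '0': {s1, s2, s5, s6, s7, s8} → {s1, s2, s5, s6, s7, s8, s9}.
Read '1': {s1, s2, s5, s6, s7, s8, s9} → {s1, s2, s3, s5, s6, s7, s8, s9}.
Read '0': {s1, s2, s3, s5, s6, s7, s8, s9} → {s1, s2, s4, s5, s6, s7, s8, s9}.
Read '1': {s1, s2, s4, s5, s6, s7, s8, s9} → {s1, s2, s3, s5, s6, s7, s8, s9}.
Read '0': {s1, s2, s3, s5, s6, s7, s8, s9} → {s1, s2, s4, s5, s6, s7, s8, s9}.
State s3 is not in {s1, s2, s4, s5, s6, s7, s8, s9}.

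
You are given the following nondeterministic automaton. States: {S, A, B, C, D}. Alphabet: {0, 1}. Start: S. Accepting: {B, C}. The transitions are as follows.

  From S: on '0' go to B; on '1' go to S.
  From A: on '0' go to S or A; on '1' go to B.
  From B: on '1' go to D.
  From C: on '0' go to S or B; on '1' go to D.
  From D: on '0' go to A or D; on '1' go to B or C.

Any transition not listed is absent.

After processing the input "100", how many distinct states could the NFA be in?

0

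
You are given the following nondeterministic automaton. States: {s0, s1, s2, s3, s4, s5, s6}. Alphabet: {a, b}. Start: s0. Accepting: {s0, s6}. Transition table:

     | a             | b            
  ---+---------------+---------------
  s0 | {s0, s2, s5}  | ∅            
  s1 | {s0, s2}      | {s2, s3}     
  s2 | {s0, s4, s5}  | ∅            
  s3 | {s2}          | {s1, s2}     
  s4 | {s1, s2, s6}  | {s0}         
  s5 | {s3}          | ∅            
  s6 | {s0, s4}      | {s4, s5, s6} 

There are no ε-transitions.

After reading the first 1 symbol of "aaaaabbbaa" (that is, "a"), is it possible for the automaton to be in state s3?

No

Start in {s0}.
Read 'a': s0→{s0, s2, s5}; now {s0, s2, s5}.
State s3 is not in {s0, s2, s5}.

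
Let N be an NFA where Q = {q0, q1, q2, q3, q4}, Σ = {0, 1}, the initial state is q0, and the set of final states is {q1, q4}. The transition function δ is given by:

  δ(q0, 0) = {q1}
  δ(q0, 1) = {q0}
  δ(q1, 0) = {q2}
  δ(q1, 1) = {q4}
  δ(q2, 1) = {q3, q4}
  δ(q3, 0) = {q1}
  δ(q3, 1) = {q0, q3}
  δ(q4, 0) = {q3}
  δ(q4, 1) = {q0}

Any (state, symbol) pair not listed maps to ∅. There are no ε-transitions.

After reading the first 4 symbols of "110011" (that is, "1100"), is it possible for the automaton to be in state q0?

No

Start in {q0}.
Read '1': q0→{q0}; now {q0}.
Read '1': q0→{q0}; now {q0}.
Read '0': q0→{q1}; now {q1}.
Read '0': q1→{q2}; now {q2}.
State q0 is not in {q2}.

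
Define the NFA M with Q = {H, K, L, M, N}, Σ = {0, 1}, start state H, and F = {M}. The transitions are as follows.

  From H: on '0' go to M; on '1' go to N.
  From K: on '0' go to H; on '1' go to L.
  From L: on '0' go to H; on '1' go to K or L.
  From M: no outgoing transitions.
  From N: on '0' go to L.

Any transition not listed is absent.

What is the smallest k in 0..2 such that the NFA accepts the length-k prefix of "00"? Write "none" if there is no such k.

Start in {H}.
Read '0': H→{M}; now {M}.
None of the earlier sets intersect F, but {M} does.

1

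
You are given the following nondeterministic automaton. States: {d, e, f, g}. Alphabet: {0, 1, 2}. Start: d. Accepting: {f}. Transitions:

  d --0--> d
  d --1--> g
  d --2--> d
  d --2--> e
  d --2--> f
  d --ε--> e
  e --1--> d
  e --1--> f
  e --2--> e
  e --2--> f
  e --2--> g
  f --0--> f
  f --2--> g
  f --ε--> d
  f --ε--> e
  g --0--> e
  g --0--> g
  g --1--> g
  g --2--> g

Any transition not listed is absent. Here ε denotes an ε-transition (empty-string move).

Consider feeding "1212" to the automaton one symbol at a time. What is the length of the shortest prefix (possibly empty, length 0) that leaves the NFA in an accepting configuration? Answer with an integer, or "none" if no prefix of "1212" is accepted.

1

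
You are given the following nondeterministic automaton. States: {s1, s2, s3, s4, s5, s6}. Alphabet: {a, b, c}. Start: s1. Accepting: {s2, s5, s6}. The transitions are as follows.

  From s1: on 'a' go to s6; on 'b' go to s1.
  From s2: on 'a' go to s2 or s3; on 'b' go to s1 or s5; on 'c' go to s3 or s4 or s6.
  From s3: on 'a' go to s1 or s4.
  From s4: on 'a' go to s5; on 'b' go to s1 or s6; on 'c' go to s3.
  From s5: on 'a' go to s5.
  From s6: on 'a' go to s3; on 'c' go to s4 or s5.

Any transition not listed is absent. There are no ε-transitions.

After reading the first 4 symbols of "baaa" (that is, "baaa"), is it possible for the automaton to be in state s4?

Yes

Start in {s1}.
Read 'b': s1→{s1}; now {s1}.
Read 'a': s1→{s6}; now {s6}.
Read 'a': s6→{s3}; now {s3}.
Read 'a': s3→{s1, s4}; now {s1, s4}.
State s4 is in {s1, s4}.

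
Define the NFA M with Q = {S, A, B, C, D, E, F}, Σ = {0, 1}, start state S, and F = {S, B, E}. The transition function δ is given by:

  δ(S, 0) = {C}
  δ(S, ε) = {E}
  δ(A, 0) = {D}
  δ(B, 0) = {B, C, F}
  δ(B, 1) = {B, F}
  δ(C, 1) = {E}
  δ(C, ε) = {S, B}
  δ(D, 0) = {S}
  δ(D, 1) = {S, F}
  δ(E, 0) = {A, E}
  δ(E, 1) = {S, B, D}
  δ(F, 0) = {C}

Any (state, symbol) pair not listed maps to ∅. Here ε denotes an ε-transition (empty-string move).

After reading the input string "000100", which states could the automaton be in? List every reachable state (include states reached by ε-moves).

Start: ε-closure({S}) = {S, E}.
Read '0': S→{C}, E→{A, E}; union {A, C, E}; ε-closure = {S, A, B, C, E}.
Read '0': S→{C}, A→{D}, B→{B, C, F}, C→∅, E→{A, E}; union {A, B, C, D, E, F}; ε-closure = {S, A, B, C, D, E, F}.
Read '0': S→{C}, A→{D}, B→{B, C, F}, C→∅, D→{S}, E→{A, E}, F→{C}; now {S, A, B, C, D, E, F}.
Read '1': S→∅, A→∅, B→{B, F}, C→{E}, D→{S, F}, E→{S, B, D}, F→∅; now {S, B, D, E, F}.
Read '0': S→{C}, B→{B, C, F}, D→{S}, E→{A, E}, F→{C}; now {S, A, B, C, E, F}.
Read '0': S→{C}, A→{D}, B→{B, C, F}, C→∅, E→{A, E}, F→{C}; union {A, B, C, D, E, F}; ε-closure = {S, A, B, C, D, E, F}.

{S, A, B, C, D, E, F}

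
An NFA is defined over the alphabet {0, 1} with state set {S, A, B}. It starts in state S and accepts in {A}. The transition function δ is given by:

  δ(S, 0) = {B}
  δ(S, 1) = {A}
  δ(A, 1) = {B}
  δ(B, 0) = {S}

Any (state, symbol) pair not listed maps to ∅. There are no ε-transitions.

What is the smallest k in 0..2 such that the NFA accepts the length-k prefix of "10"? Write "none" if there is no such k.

1

Start in {S}.
Read '1': {S} → {A}.
None of the earlier sets intersect F, but {A} does.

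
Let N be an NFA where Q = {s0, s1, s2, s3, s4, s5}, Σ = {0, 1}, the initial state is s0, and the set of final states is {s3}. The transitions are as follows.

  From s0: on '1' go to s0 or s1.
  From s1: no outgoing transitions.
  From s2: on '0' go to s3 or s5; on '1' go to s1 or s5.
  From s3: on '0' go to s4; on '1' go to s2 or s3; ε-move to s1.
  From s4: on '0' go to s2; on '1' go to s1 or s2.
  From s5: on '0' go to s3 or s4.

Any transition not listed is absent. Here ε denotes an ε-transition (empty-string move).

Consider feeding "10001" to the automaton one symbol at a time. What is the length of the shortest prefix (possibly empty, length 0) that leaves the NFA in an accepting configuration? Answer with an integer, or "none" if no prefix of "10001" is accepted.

none

Start in {s0}.
Read '1': s0→{s0, s1}; now {s0, s1}.
Read '0': s0→∅, s1→∅; now ∅.
The set is empty and remains empty for the remaining 3 symbols.
No reachable set along the way intersects F.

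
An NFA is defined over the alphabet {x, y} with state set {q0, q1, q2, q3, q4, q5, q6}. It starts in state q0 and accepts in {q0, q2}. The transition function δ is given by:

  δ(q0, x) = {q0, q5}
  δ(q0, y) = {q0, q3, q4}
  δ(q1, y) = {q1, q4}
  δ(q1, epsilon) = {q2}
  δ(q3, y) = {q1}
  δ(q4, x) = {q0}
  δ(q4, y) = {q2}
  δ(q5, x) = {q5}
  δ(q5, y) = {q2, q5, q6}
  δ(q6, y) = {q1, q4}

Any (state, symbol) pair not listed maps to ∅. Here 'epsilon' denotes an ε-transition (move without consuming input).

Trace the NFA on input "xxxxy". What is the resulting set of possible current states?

{q0, q2, q3, q4, q5, q6}

Start in {q0}.
Read 'x': {q0} → {q0, q5}.
Read 'x': {q0, q5} → {q0, q5}.
Read 'x': {q0, q5} → {q0, q5}.
Read 'x': {q0, q5} → {q0, q5}.
Read 'y': {q0, q5} → {q0, q2, q3, q4, q5, q6}.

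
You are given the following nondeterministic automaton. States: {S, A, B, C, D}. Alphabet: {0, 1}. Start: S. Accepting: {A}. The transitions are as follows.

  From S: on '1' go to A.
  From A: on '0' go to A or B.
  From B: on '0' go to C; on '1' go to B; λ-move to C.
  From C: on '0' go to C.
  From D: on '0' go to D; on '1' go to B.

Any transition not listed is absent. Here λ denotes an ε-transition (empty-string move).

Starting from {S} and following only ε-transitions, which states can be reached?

Begin with {S}.
No ε-moves leave this set, so the closure equals the set itself.

{S}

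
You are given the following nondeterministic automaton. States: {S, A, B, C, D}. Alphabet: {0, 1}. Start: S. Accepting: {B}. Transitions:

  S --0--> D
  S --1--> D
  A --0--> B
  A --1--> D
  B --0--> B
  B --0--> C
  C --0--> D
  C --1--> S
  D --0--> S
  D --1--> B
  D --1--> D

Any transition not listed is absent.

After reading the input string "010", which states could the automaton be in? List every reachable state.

Start in {S}.
Read '0': {S} → {D}.
Read '1': {D} → {B, D}.
Read '0': {B, D} → {S, B, C}.

{S, B, C}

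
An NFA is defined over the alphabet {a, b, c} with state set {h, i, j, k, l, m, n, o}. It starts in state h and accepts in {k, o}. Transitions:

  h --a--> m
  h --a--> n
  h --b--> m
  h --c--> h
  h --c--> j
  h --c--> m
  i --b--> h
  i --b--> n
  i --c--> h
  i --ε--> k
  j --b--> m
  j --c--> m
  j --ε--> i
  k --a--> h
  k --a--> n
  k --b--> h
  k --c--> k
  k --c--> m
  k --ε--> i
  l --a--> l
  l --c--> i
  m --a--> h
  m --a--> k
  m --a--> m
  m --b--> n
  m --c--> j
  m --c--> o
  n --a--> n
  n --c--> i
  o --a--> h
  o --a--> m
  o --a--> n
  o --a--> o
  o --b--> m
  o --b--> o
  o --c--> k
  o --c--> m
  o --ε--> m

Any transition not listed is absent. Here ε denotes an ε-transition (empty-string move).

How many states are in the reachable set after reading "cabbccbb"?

3

Start in {h}.
Read 'c': {h} → {h, i, j, k, m}.
Read 'a': {h, i, j, k, m} → {h, i, k, m, n}.
Read 'b': {h, i, k, m, n} → {h, m, n}.
Read 'b': {h, m, n} → {m, n}.
Read 'c': {m, n} → {i, j, k, m, o}.
Read 'c': {i, j, k, m, o} → {h, i, j, k, m, o}.
Read 'b': {h, i, j, k, m, o} → {h, m, n, o}.
Read 'b': {h, m, n, o} → {m, n, o}.
That set has 3 states.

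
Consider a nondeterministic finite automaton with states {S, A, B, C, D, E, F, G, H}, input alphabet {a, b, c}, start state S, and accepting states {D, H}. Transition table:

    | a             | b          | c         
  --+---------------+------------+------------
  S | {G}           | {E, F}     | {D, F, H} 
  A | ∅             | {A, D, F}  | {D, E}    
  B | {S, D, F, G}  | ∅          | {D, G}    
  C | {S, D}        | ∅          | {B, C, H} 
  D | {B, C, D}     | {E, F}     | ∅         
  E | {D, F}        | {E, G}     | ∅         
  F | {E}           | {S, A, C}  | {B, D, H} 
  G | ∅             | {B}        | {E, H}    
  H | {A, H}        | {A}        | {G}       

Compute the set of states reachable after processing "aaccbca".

∅

Start in {S}.
Read 'a': {S} → {G}.
Read 'a': {G} → ∅.
The set is empty and remains empty for the remaining 5 symbols.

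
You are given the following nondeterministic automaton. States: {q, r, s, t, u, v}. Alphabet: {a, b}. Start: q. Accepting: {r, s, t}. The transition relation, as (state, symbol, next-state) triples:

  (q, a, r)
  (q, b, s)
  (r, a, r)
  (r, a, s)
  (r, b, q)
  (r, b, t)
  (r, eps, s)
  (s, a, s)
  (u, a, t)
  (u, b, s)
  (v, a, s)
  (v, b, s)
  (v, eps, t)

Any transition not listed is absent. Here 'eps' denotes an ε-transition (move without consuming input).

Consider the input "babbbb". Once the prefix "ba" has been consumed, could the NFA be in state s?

Yes

Start in {q}.
Read 'b': q→{s}; now {s}.
Read 'a': s→{s}; now {s}.
State s is in {s}.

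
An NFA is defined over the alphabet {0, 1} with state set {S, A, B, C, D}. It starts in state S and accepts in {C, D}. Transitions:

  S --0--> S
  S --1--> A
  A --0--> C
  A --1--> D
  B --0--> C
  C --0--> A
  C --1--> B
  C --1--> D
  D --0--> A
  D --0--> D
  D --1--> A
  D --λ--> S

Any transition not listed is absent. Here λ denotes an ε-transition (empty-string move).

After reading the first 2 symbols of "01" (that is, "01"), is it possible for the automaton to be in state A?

Yes

Start in {S}.
Read '0': {S} → {S}.
Read '1': {S} → {A}.
State A is in {A}.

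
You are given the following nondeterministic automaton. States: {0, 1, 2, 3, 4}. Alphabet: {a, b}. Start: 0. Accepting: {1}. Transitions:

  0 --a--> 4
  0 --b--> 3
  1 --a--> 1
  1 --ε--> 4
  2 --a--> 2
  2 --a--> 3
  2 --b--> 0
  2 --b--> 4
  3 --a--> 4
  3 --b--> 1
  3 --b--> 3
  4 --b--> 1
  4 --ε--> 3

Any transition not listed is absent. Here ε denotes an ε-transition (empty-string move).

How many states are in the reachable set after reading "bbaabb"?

Start in {0}.
Read 'b': 0→{3}; now {3}.
Read 'b': 3→{1, 3}; union {1, 3}; ε-closure = {1, 3, 4}.
Read 'a': 1→{1}, 3→{4}, 4→∅; union {1, 4}; ε-closure = {1, 3, 4}.
Read 'a': 1→{1}, 3→{4}, 4→∅; union {1, 4}; ε-closure = {1, 3, 4}.
Read 'b': 1→∅, 3→{1, 3}, 4→{1}; union {1, 3}; ε-closure = {1, 3, 4}.
Read 'b': 1→∅, 3→{1, 3}, 4→{1}; union {1, 3}; ε-closure = {1, 3, 4}.
That set has 3 states.

3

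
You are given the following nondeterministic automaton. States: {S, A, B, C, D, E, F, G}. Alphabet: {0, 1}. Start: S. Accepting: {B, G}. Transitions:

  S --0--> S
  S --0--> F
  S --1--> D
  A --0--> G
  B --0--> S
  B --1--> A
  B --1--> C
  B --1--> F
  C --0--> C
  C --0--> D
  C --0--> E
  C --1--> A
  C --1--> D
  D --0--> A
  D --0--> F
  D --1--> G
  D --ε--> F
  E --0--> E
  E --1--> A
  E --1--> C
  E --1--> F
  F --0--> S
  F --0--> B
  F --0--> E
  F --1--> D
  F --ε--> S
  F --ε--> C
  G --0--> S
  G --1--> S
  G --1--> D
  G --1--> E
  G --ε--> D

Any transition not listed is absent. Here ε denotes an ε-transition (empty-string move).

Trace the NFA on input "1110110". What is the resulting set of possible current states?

{S, A, B, C, D, E, F, G}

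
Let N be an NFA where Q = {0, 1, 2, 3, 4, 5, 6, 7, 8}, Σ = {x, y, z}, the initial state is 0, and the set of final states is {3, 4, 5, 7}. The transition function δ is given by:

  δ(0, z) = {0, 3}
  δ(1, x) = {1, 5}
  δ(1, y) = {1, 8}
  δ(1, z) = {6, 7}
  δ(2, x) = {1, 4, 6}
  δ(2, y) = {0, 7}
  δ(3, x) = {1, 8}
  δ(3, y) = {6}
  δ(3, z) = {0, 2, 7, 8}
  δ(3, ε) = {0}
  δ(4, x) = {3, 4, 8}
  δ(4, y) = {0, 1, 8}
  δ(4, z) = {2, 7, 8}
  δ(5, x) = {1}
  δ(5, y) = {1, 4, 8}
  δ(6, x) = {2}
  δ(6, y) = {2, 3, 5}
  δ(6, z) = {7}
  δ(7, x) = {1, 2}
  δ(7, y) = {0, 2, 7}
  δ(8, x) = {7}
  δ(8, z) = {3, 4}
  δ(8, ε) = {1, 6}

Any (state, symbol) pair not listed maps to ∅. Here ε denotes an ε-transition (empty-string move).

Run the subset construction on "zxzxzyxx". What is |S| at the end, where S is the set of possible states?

9

Start in {0}.
Read 'z': {0} → {0, 3}.
Read 'x': {0, 3} → {1, 6, 8}.
Read 'z': {1, 6, 8} → {0, 3, 4, 6, 7}.
Read 'x': {0, 3, 4, 6, 7} → {0, 1, 2, 3, 4, 6, 8}.
Read 'z': {0, 1, 2, 3, 4, 6, 8} → {0, 1, 2, 3, 4, 6, 7, 8}.
Read 'y': {0, 1, 2, 3, 4, 6, 7, 8} → {0, 1, 2, 3, 5, 6, 7, 8}.
Read 'x': {0, 1, 2, 3, 5, 6, 7, 8} → {1, 2, 4, 5, 6, 7, 8}.
Read 'x': {1, 2, 4, 5, 6, 7, 8} → {0, 1, 2, 3, 4, 5, 6, 7, 8}.
That set has 9 states.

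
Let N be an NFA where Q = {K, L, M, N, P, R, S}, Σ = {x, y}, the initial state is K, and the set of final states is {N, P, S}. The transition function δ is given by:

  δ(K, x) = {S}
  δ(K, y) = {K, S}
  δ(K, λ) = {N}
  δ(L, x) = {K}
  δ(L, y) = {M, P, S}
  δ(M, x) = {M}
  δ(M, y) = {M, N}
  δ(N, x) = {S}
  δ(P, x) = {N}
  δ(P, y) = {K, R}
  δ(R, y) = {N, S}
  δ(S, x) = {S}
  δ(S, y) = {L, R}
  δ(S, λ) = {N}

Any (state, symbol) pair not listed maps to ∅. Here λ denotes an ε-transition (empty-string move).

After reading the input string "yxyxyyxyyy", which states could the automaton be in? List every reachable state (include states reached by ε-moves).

{K, L, M, N, P, R, S}

Start: ε-closure({K}) = {K, N}.
Read 'y': {K, N} → {K, N, S}.
Read 'x': {K, N, S} → {N, S}.
Read 'y': {N, S} → {L, R}.
Read 'x': {L, R} → {K, N}.
Read 'y': {K, N} → {K, N, S}.
Read 'y': {K, N, S} → {K, L, N, R, S}.
Read 'x': {K, L, N, R, S} → {K, N, S}.
Read 'y': {K, N, S} → {K, L, N, R, S}.
Read 'y': {K, L, N, R, S} → {K, L, M, N, P, R, S}.
Read 'y': {K, L, M, N, P, R, S} → {K, L, M, N, P, R, S}.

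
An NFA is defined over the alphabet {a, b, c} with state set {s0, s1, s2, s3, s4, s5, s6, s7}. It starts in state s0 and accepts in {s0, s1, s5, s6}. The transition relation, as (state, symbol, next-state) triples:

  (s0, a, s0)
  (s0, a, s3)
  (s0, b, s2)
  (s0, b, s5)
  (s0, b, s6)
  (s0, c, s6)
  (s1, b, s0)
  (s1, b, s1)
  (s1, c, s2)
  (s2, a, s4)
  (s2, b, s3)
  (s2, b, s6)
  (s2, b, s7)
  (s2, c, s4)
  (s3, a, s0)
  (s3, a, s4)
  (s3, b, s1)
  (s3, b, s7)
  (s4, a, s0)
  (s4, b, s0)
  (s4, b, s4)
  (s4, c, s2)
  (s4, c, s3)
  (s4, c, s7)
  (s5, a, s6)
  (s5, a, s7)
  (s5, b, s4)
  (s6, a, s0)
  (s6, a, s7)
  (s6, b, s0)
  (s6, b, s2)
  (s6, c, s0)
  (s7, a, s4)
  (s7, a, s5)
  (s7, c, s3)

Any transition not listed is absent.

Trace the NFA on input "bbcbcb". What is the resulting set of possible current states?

{s0, s1, s2, s3, s4, s5, s6, s7}

Start in {s0}.
Read 'b': s0→{s2, s5, s6}; now {s2, s5, s6}.
Read 'b': s2→{s3, s6, s7}, s5→{s4}, s6→{s0, s2}; now {s0, s2, s3, s4, s6, s7}.
Read 'c': s0→{s6}, s2→{s4}, s3→∅, s4→{s2, s3, s7}, s6→{s0}, s7→{s3}; now {s0, s2, s3, s4, s6, s7}.
Read 'b': s0→{s2, s5, s6}, s2→{s3, s6, s7}, s3→{s1, s7}, s4→{s0, s4}, s6→{s0, s2}, s7→∅; now {s0, s1, s2, s3, s4, s5, s6, s7}.
Read 'c': s0→{s6}, s1→{s2}, s2→{s4}, s3→∅, s4→{s2, s3, s7}, s5→∅, s6→{s0}, s7→{s3}; now {s0, s2, s3, s4, s6, s7}.
Read 'b': s0→{s2, s5, s6}, s2→{s3, s6, s7}, s3→{s1, s7}, s4→{s0, s4}, s6→{s0, s2}, s7→∅; now {s0, s1, s2, s3, s4, s5, s6, s7}.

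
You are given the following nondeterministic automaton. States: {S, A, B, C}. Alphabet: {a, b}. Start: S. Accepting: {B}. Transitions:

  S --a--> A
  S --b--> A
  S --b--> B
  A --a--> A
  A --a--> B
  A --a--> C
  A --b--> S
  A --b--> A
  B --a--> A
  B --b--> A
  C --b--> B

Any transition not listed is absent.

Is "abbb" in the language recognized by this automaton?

Yes

Start in {S}.
Read 'a': {S} → {A}.
Read 'b': {A} → {S, A}.
Read 'b': {S, A} → {S, A, B}.
Read 'b': {S, A, B} → {S, A, B}.
The final set {S, A, B} contains the accepting state B.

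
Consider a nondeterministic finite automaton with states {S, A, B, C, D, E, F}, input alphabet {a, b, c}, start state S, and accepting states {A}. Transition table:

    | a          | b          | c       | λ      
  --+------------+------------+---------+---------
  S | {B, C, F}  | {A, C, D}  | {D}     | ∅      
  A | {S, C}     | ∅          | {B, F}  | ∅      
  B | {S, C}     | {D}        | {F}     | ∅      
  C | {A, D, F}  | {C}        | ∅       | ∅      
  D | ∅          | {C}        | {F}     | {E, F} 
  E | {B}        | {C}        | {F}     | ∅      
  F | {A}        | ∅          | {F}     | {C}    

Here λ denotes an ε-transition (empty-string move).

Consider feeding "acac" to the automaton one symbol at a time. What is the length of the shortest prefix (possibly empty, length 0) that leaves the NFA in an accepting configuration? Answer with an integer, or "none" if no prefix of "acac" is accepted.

3

Start in {S}.
Read 'a': {S} → {B, C, F}.
Read 'c': {B, C, F} → {C, F}.
Read 'a': {C, F} → {A, C, D, E, F}.
None of the earlier sets intersect F, but {A, C, D, E, F} does.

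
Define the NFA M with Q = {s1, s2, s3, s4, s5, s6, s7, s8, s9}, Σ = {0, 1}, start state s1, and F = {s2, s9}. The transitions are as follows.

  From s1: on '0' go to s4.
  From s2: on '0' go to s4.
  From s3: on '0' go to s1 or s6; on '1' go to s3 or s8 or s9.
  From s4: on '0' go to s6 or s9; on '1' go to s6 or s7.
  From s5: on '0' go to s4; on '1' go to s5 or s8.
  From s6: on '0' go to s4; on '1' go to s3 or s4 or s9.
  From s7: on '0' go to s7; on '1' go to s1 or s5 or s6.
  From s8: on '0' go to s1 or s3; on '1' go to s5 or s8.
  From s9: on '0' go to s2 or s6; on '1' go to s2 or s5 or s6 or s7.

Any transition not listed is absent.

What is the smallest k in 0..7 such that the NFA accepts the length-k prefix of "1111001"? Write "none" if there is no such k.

Start in {s1}.
Read '1': s1→∅; now ∅.
The set is empty and remains empty for the remaining 6 symbols.
No reachable set along the way intersects F.

none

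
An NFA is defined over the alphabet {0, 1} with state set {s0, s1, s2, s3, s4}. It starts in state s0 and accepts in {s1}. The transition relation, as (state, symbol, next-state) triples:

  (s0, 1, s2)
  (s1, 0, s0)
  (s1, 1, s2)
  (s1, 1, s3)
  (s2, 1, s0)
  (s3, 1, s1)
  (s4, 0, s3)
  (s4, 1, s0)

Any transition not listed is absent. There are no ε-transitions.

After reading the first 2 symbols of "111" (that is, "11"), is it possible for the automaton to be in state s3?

Start in {s0}.
Read '1': {s0} → {s2}.
Read '1': {s2} → {s0}.
State s3 is not in {s0}.

No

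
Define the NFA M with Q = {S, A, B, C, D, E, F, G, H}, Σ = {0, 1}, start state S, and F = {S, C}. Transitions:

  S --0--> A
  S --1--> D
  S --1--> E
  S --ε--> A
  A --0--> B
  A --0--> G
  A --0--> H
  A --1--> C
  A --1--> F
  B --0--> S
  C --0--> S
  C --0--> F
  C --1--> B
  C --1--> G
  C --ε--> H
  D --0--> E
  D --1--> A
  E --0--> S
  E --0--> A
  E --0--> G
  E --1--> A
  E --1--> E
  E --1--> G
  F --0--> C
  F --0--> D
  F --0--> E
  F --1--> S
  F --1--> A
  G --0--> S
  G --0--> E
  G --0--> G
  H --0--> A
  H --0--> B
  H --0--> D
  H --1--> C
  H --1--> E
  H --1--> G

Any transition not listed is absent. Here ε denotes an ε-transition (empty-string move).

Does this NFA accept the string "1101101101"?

Yes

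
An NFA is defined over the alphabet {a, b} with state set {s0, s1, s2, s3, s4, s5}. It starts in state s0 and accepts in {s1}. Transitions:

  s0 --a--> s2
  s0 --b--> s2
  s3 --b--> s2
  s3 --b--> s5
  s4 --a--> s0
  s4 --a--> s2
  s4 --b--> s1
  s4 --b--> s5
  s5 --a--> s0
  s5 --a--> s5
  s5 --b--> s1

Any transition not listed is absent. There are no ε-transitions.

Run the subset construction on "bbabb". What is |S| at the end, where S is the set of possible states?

0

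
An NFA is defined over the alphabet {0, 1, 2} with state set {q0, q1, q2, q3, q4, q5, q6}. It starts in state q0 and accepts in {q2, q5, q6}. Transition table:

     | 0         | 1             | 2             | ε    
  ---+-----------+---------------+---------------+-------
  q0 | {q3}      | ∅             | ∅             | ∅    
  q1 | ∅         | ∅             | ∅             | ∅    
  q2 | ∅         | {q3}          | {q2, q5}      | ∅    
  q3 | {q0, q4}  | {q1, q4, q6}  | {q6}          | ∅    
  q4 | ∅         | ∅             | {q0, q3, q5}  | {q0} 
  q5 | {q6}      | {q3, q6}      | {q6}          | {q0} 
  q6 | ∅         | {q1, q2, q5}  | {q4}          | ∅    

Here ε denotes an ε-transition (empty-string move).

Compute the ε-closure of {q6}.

Begin with {q6}.
No ε-moves leave this set, so the closure equals the set itself.

{q6}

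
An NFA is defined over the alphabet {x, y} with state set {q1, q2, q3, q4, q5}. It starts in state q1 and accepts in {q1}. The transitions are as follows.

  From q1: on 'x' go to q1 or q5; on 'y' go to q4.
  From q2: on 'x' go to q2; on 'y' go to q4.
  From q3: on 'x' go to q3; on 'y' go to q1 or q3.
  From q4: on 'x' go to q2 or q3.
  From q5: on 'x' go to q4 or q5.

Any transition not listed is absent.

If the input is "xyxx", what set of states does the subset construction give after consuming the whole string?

{q2, q3}

Start in {q1}.
Read 'x': q1→{q1, q5}; now {q1, q5}.
Read 'y': q1→{q4}, q5→∅; now {q4}.
Read 'x': q4→{q2, q3}; now {q2, q3}.
Read 'x': q2→{q2}, q3→{q3}; now {q2, q3}.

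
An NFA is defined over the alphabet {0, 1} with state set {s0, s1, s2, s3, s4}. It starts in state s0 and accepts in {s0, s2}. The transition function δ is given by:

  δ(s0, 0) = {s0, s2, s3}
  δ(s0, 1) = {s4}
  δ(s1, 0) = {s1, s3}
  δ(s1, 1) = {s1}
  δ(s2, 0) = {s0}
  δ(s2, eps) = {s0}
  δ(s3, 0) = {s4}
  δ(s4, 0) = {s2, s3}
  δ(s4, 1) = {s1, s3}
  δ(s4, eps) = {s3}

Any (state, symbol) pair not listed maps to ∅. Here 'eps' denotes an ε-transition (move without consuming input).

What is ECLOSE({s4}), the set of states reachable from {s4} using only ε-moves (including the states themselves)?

{s3, s4}

Begin with {s4}.
ε-move s4 → s3; add s3.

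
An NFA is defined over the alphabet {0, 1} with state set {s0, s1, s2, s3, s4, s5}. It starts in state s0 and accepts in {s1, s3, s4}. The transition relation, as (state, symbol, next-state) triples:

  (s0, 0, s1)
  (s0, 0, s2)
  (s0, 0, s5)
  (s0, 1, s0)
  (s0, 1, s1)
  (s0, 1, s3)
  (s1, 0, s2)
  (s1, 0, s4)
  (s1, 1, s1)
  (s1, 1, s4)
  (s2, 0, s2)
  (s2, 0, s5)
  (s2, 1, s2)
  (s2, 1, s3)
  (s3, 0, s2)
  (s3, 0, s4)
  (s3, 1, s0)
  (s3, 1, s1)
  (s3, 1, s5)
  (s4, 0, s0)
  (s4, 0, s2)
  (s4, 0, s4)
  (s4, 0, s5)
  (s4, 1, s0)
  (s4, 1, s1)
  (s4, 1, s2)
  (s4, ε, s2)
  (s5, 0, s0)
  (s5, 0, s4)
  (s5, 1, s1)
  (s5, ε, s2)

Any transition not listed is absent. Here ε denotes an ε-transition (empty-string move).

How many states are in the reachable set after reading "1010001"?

Start in {s0}.
Read '1': s0→{s0, s1, s3}; now {s0, s1, s3}.
Read '0': s0→{s1, s2, s5}, s1→{s2, s4}, s3→{s2, s4}; now {s1, s2, s4, s5}.
Read '1': s1→{s1, s4}, s2→{s2, s3}, s4→{s0, s1, s2}, s5→{s1}; now {s0, s1, s2, s3, s4}.
Read '0': s0→{s1, s2, s5}, s1→{s2, s4}, s2→{s2, s5}, s3→{s2, s4}, s4→{s0, s2, s4, s5}; now {s0, s1, s2, s4, s5}.
Read '0': s0→{s1, s2, s5}, s1→{s2, s4}, s2→{s2, s5}, s4→{s0, s2, s4, s5}, s5→{s0, s4}; now {s0, s1, s2, s4, s5}.
Read '0': s0→{s1, s2, s5}, s1→{s2, s4}, s2→{s2, s5}, s4→{s0, s2, s4, s5}, s5→{s0, s4}; now {s0, s1, s2, s4, s5}.
Read '1': s0→{s0, s1, s3}, s1→{s1, s4}, s2→{s2, s3}, s4→{s0, s1, s2}, s5→{s1}; now {s0, s1, s2, s3, s4}.
That set has 5 states.

5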